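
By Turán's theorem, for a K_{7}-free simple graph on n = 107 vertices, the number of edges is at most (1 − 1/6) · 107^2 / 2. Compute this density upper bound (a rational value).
Turán density bound = (5/6) · 107^2/2 = 57245/12 ≈ 4770.4167

Turán's theorem: ex(n, K_{r+1}) is achieved by the complete r-partite Turán graph T(n, r) with parts as balanced as possible, and is at most (1 − 1/r) · n^2/2. For r = 6, n = 107: the density bound is (5/6) · 11449/2 = 57245/12 ≈ 4770.4167. The integer-valued extremum is e(T(107, 6)) = 4770, which is strictly less than the density bound 57245/12 since 6 ∤ 107 (the parts of T(107, 6) cannot all be equal).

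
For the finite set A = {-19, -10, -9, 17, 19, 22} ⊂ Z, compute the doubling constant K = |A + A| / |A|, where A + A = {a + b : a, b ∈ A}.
K = |A + A| / |A| = 21/6 = 7/2

Enumerate A + A = {a + b : a, b ∈ A}. With |A| = 6, there are |A|^2 = 36 ordered sum pairs; collecting distinct values, A + A = {-38, -29, -28, -20, -19, -18, -2, 0, 3, 7, 8, 9, 10, 12, 13, 34, 36, 38, 39, 41, 44}, so |A + A| = 21. Thus K = 21/6 = 7/2. For comparison, the minimum possible |A + A| over all 6-element sets is 2·6 − 1 = 11 (so min K = 11/6), attained only by arithmetic progressions.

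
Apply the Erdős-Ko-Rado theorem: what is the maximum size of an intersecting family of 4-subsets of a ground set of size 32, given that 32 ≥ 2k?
max |F| = C(31, 3) = 4495

Erdős-Ko-Rado (1961): when n ≥ 2k, max |F| = C(n−1, k−1). The bound is attained by the star {A : i ∈ A} for any fixed i ∈ [n]. Here C(32−1, 4−1) = C(31, 3) = 4495.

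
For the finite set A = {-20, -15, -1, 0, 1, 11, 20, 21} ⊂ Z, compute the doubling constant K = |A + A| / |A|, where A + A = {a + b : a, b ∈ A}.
K = |A + A| / |A| = 30/8 = 15/4

Enumerate A + A = {a + b : a, b ∈ A}. With |A| = 8, there are |A|^2 = 64 ordered sum pairs; collecting distinct values, A + A = {-40, -35, -30, -21, -20, -19, -16, -15, -14, -9, -4, -2, -1, 0, 1, 2, 5, 6, 10, 11, 12, 19, 20, 21, 22, 31, 32, 40, 41, 42}, so |A + A| = 30. Thus K = 30/8 = 15/4. For comparison, the minimum possible |A + A| over all 8-element sets is 2·8 − 1 = 15 (so min K = 15/8), attained only by arithmetic progressions.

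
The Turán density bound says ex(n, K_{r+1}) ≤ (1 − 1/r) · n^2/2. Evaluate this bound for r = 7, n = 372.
Turán density bound = (6/7) · 372^2/2 = 415152/7 ≈ 59307.4286

Turán's theorem: ex(n, K_{r+1}) is achieved by the complete r-partite Turán graph T(n, r) with parts as balanced as possible, and is at most (1 − 1/r) · n^2/2. For r = 7, n = 372: the density bound is (6/7) · 138384/2 = 415152/7 ≈ 59307.4286. The integer-valued extremum is e(T(372, 7)) = 59307, which is strictly less than the density bound 415152/7 since 7 ∤ 372 (the parts of T(372, 7) cannot all be equal).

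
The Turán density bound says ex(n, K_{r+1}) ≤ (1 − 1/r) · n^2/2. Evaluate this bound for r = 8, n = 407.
Turán density bound = (7/8) · 407^2/2 = 1159543/16 ≈ 72471.4375

Turán's theorem: ex(n, K_{r+1}) is achieved by the complete r-partite Turán graph T(n, r) with parts as balanced as possible, and is at most (1 − 1/r) · n^2/2. For r = 8, n = 407: the density bound is (7/8) · 165649/2 = 1159543/16 ≈ 72471.4375. The integer-valued extremum is e(T(407, 8)) = 72471, which is strictly less than the density bound 1159543/16 since 8 ∤ 407 (the parts of T(407, 8) cannot all be equal).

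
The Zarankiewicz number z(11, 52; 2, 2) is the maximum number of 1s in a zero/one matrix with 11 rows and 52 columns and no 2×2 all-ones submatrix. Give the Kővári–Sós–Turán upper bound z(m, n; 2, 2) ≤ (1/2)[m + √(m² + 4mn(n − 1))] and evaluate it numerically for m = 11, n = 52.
z(11, 52; 2, 2) ≤ (1/2)[11 + √(11² + 4·11·52·51)] = (1/2)[11 + √116809] = 176.3867

Kővári–Sós–Turán: let r_1, ..., r_11 be the row sums and z = Σ r_i the total number of 1s. Each pair of columns can share at most one row with both entries 1 (else a 2×2 all-ones block appears), so Σ_i C(r_i, 2) ≤ C(52, 2) = 1326. By convexity Σ_i C(r_i, 2) ≥ 11·C(z/11, 2) = z(z − 11)/(2·11), giving z² − 11z − 11·52·51 ≤ 0 and hence z ≤ (1/2)[11 + √(121 + 4·29172)] = (1/2)[11 + √116809] ≈ (1/2)(11 + 341.7733) = 176.3867.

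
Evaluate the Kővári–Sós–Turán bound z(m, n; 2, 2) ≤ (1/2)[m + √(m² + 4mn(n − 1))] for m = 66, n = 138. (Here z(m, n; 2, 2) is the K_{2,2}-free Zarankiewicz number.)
z(66, 138; 2, 2) ≤ (1/2)[66 + √(66² + 4·66·138·137)] = (1/2)[66 + √4995540] = 1150.5352

Kővári–Sós–Turán: let r_1, ..., r_66 be the row sums and z = Σ r_i the total number of 1s. Each pair of columns can share at most one row with both entries 1 (else a 2×2 all-ones block appears), so Σ_i C(r_i, 2) ≤ C(138, 2) = 9453. By convexity Σ_i C(r_i, 2) ≥ 66·C(z/66, 2) = z(z − 66)/(2·66), giving z² − 66z − 66·138·137 ≤ 0 and hence z ≤ (1/2)[66 + √(4356 + 4·1247796)] = (1/2)[66 + √4995540] ≈ (1/2)(66 + 2235.0705) = 1150.5352.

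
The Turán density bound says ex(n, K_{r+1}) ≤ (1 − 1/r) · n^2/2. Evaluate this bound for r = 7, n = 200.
Turán density bound = (6/7) · 200^2/2 = 120000/7 ≈ 17142.8571

Turán's theorem: ex(n, K_{r+1}) is achieved by the complete r-partite Turán graph T(n, r) with parts as balanced as possible, and is at most (1 − 1/r) · n^2/2. For r = 7, n = 200: the density bound is (6/7) · 40000/2 = 120000/7 ≈ 17142.8571. The integer-valued extremum is e(T(200, 7)) = 17142, which is strictly less than the density bound 120000/7 since 7 ∤ 200 (the parts of T(200, 7) cannot all be equal).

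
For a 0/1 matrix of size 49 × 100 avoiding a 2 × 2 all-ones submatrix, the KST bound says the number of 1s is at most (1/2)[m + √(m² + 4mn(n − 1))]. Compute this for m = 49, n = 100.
z(49, 100; 2, 2) ≤ (1/2)[49 + √(49² + 4·49·100·99)] = (1/2)[49 + √1942801] = 721.422

Kővári–Sós–Turán: let r_1, ..., r_49 be the row sums and z = Σ r_i the total number of 1s. Each pair of columns can share at most one row with both entries 1 (else a 2×2 all-ones block appears), so Σ_i C(r_i, 2) ≤ C(100, 2) = 4950. By convexity Σ_i C(r_i, 2) ≥ 49·C(z/49, 2) = z(z − 49)/(2·49), giving z² − 49z − 49·100·99 ≤ 0 and hence z ≤ (1/2)[49 + √(2401 + 4·485100)] = (1/2)[49 + √1942801] ≈ (1/2)(49 + 1393.844) = 721.422.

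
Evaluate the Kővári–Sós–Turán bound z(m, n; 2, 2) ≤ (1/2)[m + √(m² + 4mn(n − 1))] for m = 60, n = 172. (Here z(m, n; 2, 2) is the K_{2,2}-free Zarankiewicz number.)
z(60, 172; 2, 2) ≤ (1/2)[60 + √(60² + 4·60·172·171)] = (1/2)[60 + √7062480] = 1358.7663

Kővári–Sós–Turán: let r_1, ..., r_60 be the row sums and z = Σ r_i the total number of 1s. Each pair of columns can share at most one row with both entries 1 (else a 2×2 all-ones block appears), so Σ_i C(r_i, 2) ≤ C(172, 2) = 14706. By convexity Σ_i C(r_i, 2) ≥ 60·C(z/60, 2) = z(z − 60)/(2·60), giving z² − 60z − 60·172·171 ≤ 0 and hence z ≤ (1/2)[60 + √(3600 + 4·1764720)] = (1/2)[60 + √7062480] ≈ (1/2)(60 + 2657.5327) = 1358.7663.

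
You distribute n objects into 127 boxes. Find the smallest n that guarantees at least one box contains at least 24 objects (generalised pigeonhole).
n = (24 − 1)·127 + 1 = 2922

By the generalised pigeonhole principle, to guarantee some box contains ≥ r objects we need more than (r − 1) · k objects total. Threshold: n = (r − 1) · k + 1. With r = 24 and k = 127: n = 23 · 127 + 1 = 2921 + 1 = 2922. For n = 2921 = 23 · 127, we can put exactly 23 objects in every box, avoiding 24 in any single one — so 2922 is tight.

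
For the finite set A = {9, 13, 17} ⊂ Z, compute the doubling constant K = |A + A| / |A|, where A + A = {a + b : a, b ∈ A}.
K = |A + A| / |A| = 5/3

Enumerate A + A = {a + b : a, b ∈ A}. With |A| = 3, there are |A|^2 = 9 ordered sum pairs; collecting distinct values, A + A = {18, 22, 26, 30, 34}, so |A + A| = 5. Thus K = 5/3. Here |A + A| = 2|A| − 1 = 5, the minimum possible — so K = 5/3 is minimal, which holds iff A is an arithmetic progression.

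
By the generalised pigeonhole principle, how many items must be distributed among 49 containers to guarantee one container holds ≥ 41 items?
n = (41 − 1)·49 + 1 = 1961

By the generalised pigeonhole principle, to guarantee some box contains ≥ r objects we need more than (r − 1) · k objects total. Threshold: n = (r − 1) · k + 1. With r = 41 and k = 49: n = 40 · 49 + 1 = 1960 + 1 = 1961. For n = 1960 = 40 · 49, we can put exactly 40 objects in every box, avoiding 41 in any single one — so 1961 is tight.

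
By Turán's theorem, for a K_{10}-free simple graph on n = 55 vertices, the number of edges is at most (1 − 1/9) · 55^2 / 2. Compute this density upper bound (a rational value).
Turán density bound = (8/9) · 55^2/2 = 12100/9 ≈ 1344.4444

Turán's theorem: ex(n, K_{r+1}) is achieved by the complete r-partite Turán graph T(n, r) with parts as balanced as possible, and is at most (1 − 1/r) · n^2/2. For r = 9, n = 55: the density bound is (8/9) · 3025/2 = 12100/9 ≈ 1344.4444. The integer-valued extremum is e(T(55, 9)) = 1344, which is strictly less than the density bound 12100/9 since 9 ∤ 55 (the parts of T(55, 9) cannot all be equal).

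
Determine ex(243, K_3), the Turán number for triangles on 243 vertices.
ex(243, K_3) = ⌊243^2/4⌋ = 14762

Mantel (1907): a triangle-free graph on n vertices has at most ⌊n^2/4⌋ edges, with equality for the complete bipartite graph K_{⌊n/2⌋, ⌈n/2⌉}. For n = 243: ⌊243^2/4⌋ = ⌊59049/4⌋ = 14762. The extremal graph is K_{121, 122}, which has 121·122 = 14762 edges.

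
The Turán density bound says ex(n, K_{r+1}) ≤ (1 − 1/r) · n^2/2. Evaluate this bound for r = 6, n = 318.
Turán density bound = (5/6) · 318^2/2 = 42135

Turán's theorem: ex(n, K_{r+1}) is achieved by the complete r-partite Turán graph T(n, r) with parts as balanced as possible, and is at most (1 − 1/r) · n^2/2. For r = 6, n = 318: the density bound is (5/6) · 101124/2 = 42135. Since 6 ∣ 318, the Turán graph T(318, 6) has parts of equal size 53, and its edge count e(T(318, 6)) = 42135 attains the density bound exactly.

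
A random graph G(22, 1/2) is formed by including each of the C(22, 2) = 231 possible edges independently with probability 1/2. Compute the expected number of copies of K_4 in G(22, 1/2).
E[# K_4] = C(22, 4) · (1/2)^C(4, 2) = 7315 / 2^6 = 114.296875

For each 4-subset S of vertices (there are C(22, 4) = 7315 such S), let X_S = 1 if S induces a K_4 (all C(4, 2) = 6 edges present). Then P(X_S = 1) = (1/2)^6 = 1/64. By linearity of expectation, E[# K_4] = C(22, 4) · (1/2)^6 = 7315 / 64 = 114.296875.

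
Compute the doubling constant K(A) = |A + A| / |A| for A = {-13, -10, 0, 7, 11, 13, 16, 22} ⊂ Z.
K = |A + A| / |A| = 32/8 = 4

Enumerate A + A = {a + b : a, b ∈ A}. With |A| = 8, there are |A|^2 = 64 ordered sum pairs; collecting distinct values, A + A = {-26, -23, -20, -13, -10, -6, -3, -2, 0, 1, 3, 6, 7, 9, 11, 12, 13, 14, 16, 18, 20, 22, 23, 24, 26, 27, 29, 32, 33, 35, 38, 44}, so |A + A| = 32. Thus K = 32/8 = 4. For comparison, the minimum possible |A + A| over all 8-element sets is 2·8 − 1 = 15 (so min K = 15/8), attained only by arithmetic progressions.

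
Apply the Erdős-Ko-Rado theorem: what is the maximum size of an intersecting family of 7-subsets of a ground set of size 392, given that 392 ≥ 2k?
max |F| = C(391, 6) = 4775165900583

Erdős-Ko-Rado (1961): when n ≥ 2k, max |F| = C(n−1, k−1). The bound is attained by the star {A : i ∈ A} for any fixed i ∈ [n]. Here C(392−1, 7−1) = C(391, 6) = 4775165900583.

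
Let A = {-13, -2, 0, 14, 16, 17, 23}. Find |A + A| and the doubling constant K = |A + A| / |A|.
K = |A + A| / |A| = 27/7

Enumerate A + A = {a + b : a, b ∈ A}. With |A| = 7, there are |A|^2 = 49 ordered sum pairs; collecting distinct values, A + A = {-26, -15, -13, -4, -2, 0, 1, 3, 4, 10, 12, 14, 15, 16, 17, 21, 23, 28, 30, 31, 32, 33, 34, 37, 39, 40, 46}, so |A + A| = 27. Thus K = 27/7. For comparison, the minimum possible |A + A| over all 7-element sets is 2·7 − 1 = 13 (so min K = 13/7), attained only by arithmetic progressions.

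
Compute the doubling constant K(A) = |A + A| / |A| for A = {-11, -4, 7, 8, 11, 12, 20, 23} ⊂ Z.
K = |A + A| / |A| = 32/8 = 4

Enumerate A + A = {a + b : a, b ∈ A}. With |A| = 8, there are |A|^2 = 64 ordered sum pairs; collecting distinct values, A + A = {-22, -15, -8, -4, -3, 0, 1, 3, 4, 7, 8, 9, 12, 14, 15, 16, 18, 19, 20, 22, 23, 24, 27, 28, 30, 31, 32, 34, 35, 40, 43, 46}, so |A + A| = 32. Thus K = 32/8 = 4. For comparison, the minimum possible |A + A| over all 8-element sets is 2·8 − 1 = 15 (so min K = 15/8), attained only by arithmetic progressions.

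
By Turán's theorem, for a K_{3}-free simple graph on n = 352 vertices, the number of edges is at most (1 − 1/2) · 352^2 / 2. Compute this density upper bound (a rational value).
Turán density bound = (1/2) · 352^2/2 = 30976

Turán's theorem: ex(n, K_{r+1}) is achieved by the complete r-partite Turán graph T(n, r) with parts as balanced as possible, and is at most (1 − 1/r) · n^2/2. For r = 2, n = 352: the density bound is (1/2) · 123904/2 = 30976. Since 2 ∣ 352, the Turán graph T(352, 2) has parts of equal size 176, and its edge count e(T(352, 2)) = 30976 attains the density bound exactly.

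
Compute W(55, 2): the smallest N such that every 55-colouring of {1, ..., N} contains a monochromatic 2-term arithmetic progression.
W(55, 2) = 55 + 1 = 56

A 2-term AP is any pair of integers, so a monochromatic 2-AP exists iff some colour is used at least twice. With 55 colours, the colouring i ↦ i on {1, ..., 55} uses each colour once, avoiding any monochromatic pair, so W(55, 2) > 55. For {1, ..., 56}, pigeonhole forces two integers of the same colour, which form a monochromatic 2-AP. Hence W(55, 2) = 56.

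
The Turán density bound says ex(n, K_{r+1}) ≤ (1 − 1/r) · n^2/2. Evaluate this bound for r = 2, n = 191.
Turán density bound = (1/2) · 191^2/2 = 36481/4 ≈ 9120.25

Turán's theorem: ex(n, K_{r+1}) is achieved by the complete r-partite Turán graph T(n, r) with parts as balanced as possible, and is at most (1 − 1/r) · n^2/2. For r = 2, n = 191: the density bound is (1/2) · 36481/2 = 36481/4 ≈ 9120.25. The integer-valued extremum is e(T(191, 2)) = 9120, which is strictly less than the density bound 36481/4 since 2 ∤ 191 (the parts of T(191, 2) cannot all be equal).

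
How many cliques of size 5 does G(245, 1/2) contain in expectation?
E[# K_5] = C(245, 5) · (1/2)^C(5, 2) = 7060140549 / 2^10 ≈ 6894668.504883

For each 5-subset S of vertices (there are C(245, 5) = 7060140549 such S), let X_S = 1 if S induces a K_5 (all C(5, 2) = 10 edges present). Then P(X_S = 1) = (1/2)^10 = 1/1024. By linearity of expectation, E[# K_5] = C(245, 5) · (1/2)^10 = 7060140549 / 1024 ≈ 6894668.504883.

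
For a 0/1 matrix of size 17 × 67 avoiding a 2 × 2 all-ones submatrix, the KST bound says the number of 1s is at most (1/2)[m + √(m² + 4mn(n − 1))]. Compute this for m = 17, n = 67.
z(17, 67; 2, 2) ≤ (1/2)[17 + √(17² + 4·17·67·66)] = (1/2)[17 + √300985] = 282.8105

Kővári–Sós–Turán: let r_1, ..., r_17 be the row sums and z = Σ r_i the total number of 1s. Each pair of columns can share at most one row with both entries 1 (else a 2×2 all-ones block appears), so Σ_i C(r_i, 2) ≤ C(67, 2) = 2211. By convexity Σ_i C(r_i, 2) ≥ 17·C(z/17, 2) = z(z − 17)/(2·17), giving z² − 17z − 17·67·66 ≤ 0 and hence z ≤ (1/2)[17 + √(289 + 4·75174)] = (1/2)[17 + √300985] ≈ (1/2)(17 + 548.621) = 282.8105.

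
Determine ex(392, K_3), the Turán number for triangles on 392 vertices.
ex(392, K_3) = ⌊392^2/4⌋ = 38416

Mantel (1907): a triangle-free graph on n vertices has at most ⌊n^2/4⌋ edges, with equality for the complete bipartite graph K_{⌊n/2⌋, ⌈n/2⌉}. For n = 392: ⌊392^2/4⌋ = ⌊153664/4⌋ = 38416. The extremal graph is K_{196, 196}, which has 196·196 = 38416 edges.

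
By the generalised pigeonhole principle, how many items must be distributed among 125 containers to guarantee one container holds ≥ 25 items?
n = (25 − 1)·125 + 1 = 3001

By the generalised pigeonhole principle, to guarantee some box contains ≥ r objects we need more than (r − 1) · k objects total. Threshold: n = (r − 1) · k + 1. With r = 25 and k = 125: n = 24 · 125 + 1 = 3000 + 1 = 3001. For n = 3000 = 24 · 125, we can put exactly 24 objects in every box, avoiding 25 in any single one — so 3001 is tight.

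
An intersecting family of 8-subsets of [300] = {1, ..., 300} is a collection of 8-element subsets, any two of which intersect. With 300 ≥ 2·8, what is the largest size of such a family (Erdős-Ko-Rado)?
max |F| = C(299, 7) = 39494993171634

Erdős-Ko-Rado (1961): when n ≥ 2k, max |F| = C(n−1, k−1). The bound is attained by the star {A : i ∈ A} for any fixed i ∈ [n]. Here C(300−1, 8−1) = C(299, 7) = 39494993171634.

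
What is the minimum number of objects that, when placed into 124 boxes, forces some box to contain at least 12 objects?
n = (12 − 1)·124 + 1 = 1365

By the generalised pigeonhole principle, to guarantee some box contains ≥ r objects we need more than (r − 1) · k objects total. Threshold: n = (r − 1) · k + 1. With r = 12 and k = 124: n = 11 · 124 + 1 = 1364 + 1 = 1365. For n = 1364 = 11 · 124, we can put exactly 11 objects in every box, avoiding 12 in any single one — so 1365 is tight.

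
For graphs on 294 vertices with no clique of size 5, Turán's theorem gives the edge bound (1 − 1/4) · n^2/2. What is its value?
Turán density bound = (3/4) · 294^2/2 = 64827/2 ≈ 32413.5

Turán's theorem: ex(n, K_{r+1}) is achieved by the complete r-partite Turán graph T(n, r) with parts as balanced as possible, and is at most (1 − 1/r) · n^2/2. For r = 4, n = 294: the density bound is (3/4) · 86436/2 = 64827/2 ≈ 32413.5. The integer-valued extremum is e(T(294, 4)) = 32413, which is strictly less than the density bound 64827/2 since 4 ∤ 294 (the parts of T(294, 4) cannot all be equal).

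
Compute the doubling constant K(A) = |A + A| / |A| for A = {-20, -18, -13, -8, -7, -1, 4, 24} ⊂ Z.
K = |A + A| / |A| = 30/8 = 15/4

Enumerate A + A = {a + b : a, b ∈ A}. With |A| = 8, there are |A|^2 = 64 ordered sum pairs; collecting distinct values, A + A = {-40, -38, -36, -33, -31, -28, -27, -26, -25, -21, -20, -19, -16, -15, -14, -9, -8, -4, -3, -2, 3, 4, 6, 8, 11, 16, 17, 23, 28, 48}, so |A + A| = 30. Thus K = 30/8 = 15/4. For comparison, the minimum possible |A + A| over all 8-element sets is 2·8 − 1 = 15 (so min K = 15/8), attained only by arithmetic progressions.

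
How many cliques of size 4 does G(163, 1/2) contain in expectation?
E[# K_4] = C(163, 4) · (1/2)^C(4, 2) = 28342440 / 2^6 = 3542805/8 = 442850.625

For each 4-subset S of vertices (there are C(163, 4) = 28342440 such S), let X_S = 1 if S induces a K_4 (all C(4, 2) = 6 edges present). Then P(X_S = 1) = (1/2)^6 = 1/64. By linearity of expectation, E[# K_4] = C(163, 4) · (1/2)^6 = 28342440 / 64 = 3542805/8 = 442850.625.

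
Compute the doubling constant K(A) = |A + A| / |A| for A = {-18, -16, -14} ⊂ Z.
K = |A + A| / |A| = 5/3

Enumerate A + A = {a + b : a, b ∈ A}. With |A| = 3, there are |A|^2 = 9 ordered sum pairs; collecting distinct values, A + A = {-36, -34, -32, -30, -28}, so |A + A| = 5. Thus K = 5/3. Here |A + A| = 2|A| − 1 = 5, the minimum possible — so K = 5/3 is minimal, which holds iff A is an arithmetic progression.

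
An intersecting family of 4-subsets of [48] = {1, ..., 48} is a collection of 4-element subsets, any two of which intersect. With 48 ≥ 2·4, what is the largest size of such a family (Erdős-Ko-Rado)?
max |F| = C(47, 3) = 16215

Erdős-Ko-Rado (1961): when n ≥ 2k, max |F| = C(n−1, k−1). The bound is attained by the star {A : i ∈ A} for any fixed i ∈ [n]. Here C(48−1, 4−1) = C(47, 3) = 16215.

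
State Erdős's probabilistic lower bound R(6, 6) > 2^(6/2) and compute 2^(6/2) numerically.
2^(6/2) = 8; so R(6, 6) > 8

Colour each edge of K_n uniformly at random with red/blue. The expected number of monochromatic K_6 is C(n, 6) · 2 · 2^(−C(6,2)). If C(n, 6) · 2^(1 − C(6,2)) < 1, then with positive probability no monochromatic K_6 exists, so R(6, 6) > n. The standard estimate C(n, 6) ≤ n^6/6! shows this inequality holds whenever n ≤ 2^(6/2) (since 6! · 2^(C(6,2) − 1) > 2^(6^2/2) ≥ n^6). Hence R(6, 6) > 2^(6/2) = 8.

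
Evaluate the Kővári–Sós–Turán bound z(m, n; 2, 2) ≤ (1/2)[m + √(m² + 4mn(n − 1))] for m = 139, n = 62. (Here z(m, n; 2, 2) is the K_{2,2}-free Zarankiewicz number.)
z(139, 62; 2, 2) ≤ (1/2)[139 + √(139² + 4·139·62·61)] = (1/2)[139 + √2122113] = 797.8737

Kővári–Sós–Turán: let r_1, ..., r_139 be the row sums and z = Σ r_i the total number of 1s. Each pair of columns can share at most one row with both entries 1 (else a 2×2 all-ones block appears), so Σ_i C(r_i, 2) ≤ C(62, 2) = 1891. By convexity Σ_i C(r_i, 2) ≥ 139·C(z/139, 2) = z(z − 139)/(2·139), giving z² − 139z − 139·62·61 ≤ 0 and hence z ≤ (1/2)[139 + √(19321 + 4·525698)] = (1/2)[139 + √2122113] ≈ (1/2)(139 + 1456.7474) = 797.8737.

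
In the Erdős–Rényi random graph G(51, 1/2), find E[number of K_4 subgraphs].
E[# K_4] = C(51, 4) · (1/2)^C(4, 2) = 249900 / 2^6 = 62475/16 = 3904.6875

For each 4-subset S of vertices (there are C(51, 4) = 249900 such S), let X_S = 1 if S induces a K_4 (all C(4, 2) = 6 edges present). Then P(X_S = 1) = (1/2)^6 = 1/64. By linearity of expectation, E[# K_4] = C(51, 4) · (1/2)^6 = 249900 / 64 = 62475/16 = 3904.6875.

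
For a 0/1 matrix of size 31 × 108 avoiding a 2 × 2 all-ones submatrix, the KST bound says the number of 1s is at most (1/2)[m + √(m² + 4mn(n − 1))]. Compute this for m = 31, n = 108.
z(31, 108; 2, 2) ≤ (1/2)[31 + √(31² + 4·31·108·107)] = (1/2)[31 + √1433905] = 614.2289

Kővári–Sós–Turán: let r_1, ..., r_31 be the row sums and z = Σ r_i the total number of 1s. Each pair of columns can share at most one row with both entries 1 (else a 2×2 all-ones block appears), so Σ_i C(r_i, 2) ≤ C(108, 2) = 5778. By convexity Σ_i C(r_i, 2) ≥ 31·C(z/31, 2) = z(z − 31)/(2·31), giving z² − 31z − 31·108·107 ≤ 0 and hence z ≤ (1/2)[31 + √(961 + 4·358236)] = (1/2)[31 + √1433905] ≈ (1/2)(31 + 1197.4577) = 614.2289.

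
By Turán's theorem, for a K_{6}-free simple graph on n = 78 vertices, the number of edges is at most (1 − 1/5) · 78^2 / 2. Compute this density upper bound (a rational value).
Turán density bound = (4/5) · 78^2/2 = 12168/5 ≈ 2433.6

Turán's theorem: ex(n, K_{r+1}) is achieved by the complete r-partite Turán graph T(n, r) with parts as balanced as possible, and is at most (1 − 1/r) · n^2/2. For r = 5, n = 78: the density bound is (4/5) · 6084/2 = 12168/5 ≈ 2433.6. The integer-valued extremum is e(T(78, 5)) = 2433, which is strictly less than the density bound 12168/5 since 5 ∤ 78 (the parts of T(78, 5) cannot all be equal).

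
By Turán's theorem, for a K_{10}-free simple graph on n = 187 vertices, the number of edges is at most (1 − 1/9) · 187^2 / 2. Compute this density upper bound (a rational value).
Turán density bound = (8/9) · 187^2/2 = 139876/9 ≈ 15541.7778

Turán's theorem: ex(n, K_{r+1}) is achieved by the complete r-partite Turán graph T(n, r) with parts as balanced as possible, and is at most (1 − 1/r) · n^2/2. For r = 9, n = 187: the density bound is (8/9) · 34969/2 = 139876/9 ≈ 15541.7778. The integer-valued extremum is e(T(187, 9)) = 15541, which is strictly less than the density bound 139876/9 since 9 ∤ 187 (the parts of T(187, 9) cannot all be equal).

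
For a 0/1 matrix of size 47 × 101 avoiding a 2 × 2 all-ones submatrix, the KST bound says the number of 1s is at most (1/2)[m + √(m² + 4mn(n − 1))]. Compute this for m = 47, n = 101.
z(47, 101; 2, 2) ≤ (1/2)[47 + √(47² + 4·47·101·100)] = (1/2)[47 + √1901009] = 712.8854

Kővári–Sós–Turán: let r_1, ..., r_47 be the row sums and z = Σ r_i the total number of 1s. Each pair of columns can share at most one row with both entries 1 (else a 2×2 all-ones block appears), so Σ_i C(r_i, 2) ≤ C(101, 2) = 5050. By convexity Σ_i C(r_i, 2) ≥ 47·C(z/47, 2) = z(z − 47)/(2·47), giving z² − 47z − 47·101·100 ≤ 0 and hence z ≤ (1/2)[47 + √(2209 + 4·474700)] = (1/2)[47 + √1901009] ≈ (1/2)(47 + 1378.7708) = 712.8854.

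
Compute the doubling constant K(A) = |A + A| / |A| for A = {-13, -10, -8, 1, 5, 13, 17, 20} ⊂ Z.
K = |A + A| / |A| = 33/8

Enumerate A + A = {a + b : a, b ∈ A}. With |A| = 8, there are |A|^2 = 64 ordered sum pairs; collecting distinct values, A + A = {-26, -23, -21, -20, -18, -16, -12, -9, -8, -7, -5, -3, 0, 2, 3, 4, 5, 6, 7, 9, 10, 12, 14, 18, 21, 22, 25, 26, 30, 33, 34, 37, 40}, so |A + A| = 33. Thus K = 33/8. For comparison, the minimum possible |A + A| over all 8-element sets is 2·8 − 1 = 15 (so min K = 15/8), attained only by arithmetic progressions.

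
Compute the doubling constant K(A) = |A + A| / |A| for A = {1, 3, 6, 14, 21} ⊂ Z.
K = |A + A| / |A| = 15/5 = 3

Enumerate A + A = {a + b : a, b ∈ A}. With |A| = 5, there are |A|^2 = 25 ordered sum pairs; collecting distinct values, A + A = {2, 4, 6, 7, 9, 12, 15, 17, 20, 22, 24, 27, 28, 35, 42}, so |A + A| = 15. Thus K = 15/5 = 3. For comparison, the minimum possible |A + A| over all 5-element sets is 2·5 − 1 = 9 (so min K = 9/5), attained only by arithmetic progressions.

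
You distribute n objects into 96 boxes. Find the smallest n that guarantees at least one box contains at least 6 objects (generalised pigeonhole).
n = (6 − 1)·96 + 1 = 481

By the generalised pigeonhole principle, to guarantee some box contains ≥ r objects we need more than (r − 1) · k objects total. Threshold: n = (r − 1) · k + 1. With r = 6 and k = 96: n = 5 · 96 + 1 = 480 + 1 = 481. For n = 480 = 5 · 96, we can put exactly 5 objects in every box, avoiding 6 in any single one — so 481 is tight.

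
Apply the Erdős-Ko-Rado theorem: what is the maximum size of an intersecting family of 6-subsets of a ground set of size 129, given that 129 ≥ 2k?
max |F| = C(128, 5) = 264566400

The Erdős-Ko-Rado theorem states: for n ≥ 2k, an intersecting family of k-subsets of an n-element set has size at most C(n − 1, k − 1), with equality for 'star' families {A ⊆ [n] : |A| = k, i ∈ A} (fix an element i). For n = 129, k = 6: C(128, 5) = 264566400.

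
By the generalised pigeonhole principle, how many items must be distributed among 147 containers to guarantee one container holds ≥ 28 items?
n = (28 − 1)·147 + 1 = 3970

By the generalised pigeonhole principle, to guarantee some box contains ≥ r objects we need more than (r − 1) · k objects total. Threshold: n = (r − 1) · k + 1. With r = 28 and k = 147: n = 27 · 147 + 1 = 3969 + 1 = 3970. For n = 3969 = 27 · 147, we can put exactly 27 objects in every box, avoiding 28 in any single one — so 3970 is tight.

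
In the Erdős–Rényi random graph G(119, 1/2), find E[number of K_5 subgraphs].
E[# K_5] = C(119, 5) · (1/2)^C(5, 2) = 182637273 / 2^10 ≈ 178356.711914

For each 5-subset S of vertices (there are C(119, 5) = 182637273 such S), let X_S = 1 if S induces a K_5 (all C(5, 2) = 10 edges present). Then P(X_S = 1) = (1/2)^10 = 1/1024. By linearity of expectation, E[# K_5] = C(119, 5) · (1/2)^10 = 182637273 / 1024 ≈ 178356.711914.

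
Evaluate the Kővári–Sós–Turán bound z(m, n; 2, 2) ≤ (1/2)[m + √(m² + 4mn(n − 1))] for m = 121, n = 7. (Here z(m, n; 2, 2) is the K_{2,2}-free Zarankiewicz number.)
z(121, 7; 2, 2) ≤ (1/2)[121 + √(121² + 4·121·7·6)] = (1/2)[121 + √34969] = 154

Kővári–Sós–Turán: let r_1, ..., r_121 be the row sums and z = Σ r_i the total number of 1s. Each pair of columns can share at most one row with both entries 1 (else a 2×2 all-ones block appears), so Σ_i C(r_i, 2) ≤ C(7, 2) = 21. By convexity Σ_i C(r_i, 2) ≥ 121·C(z/121, 2) = z(z − 121)/(2·121), giving z² − 121z − 121·7·6 ≤ 0 and hence z ≤ (1/2)[121 + √(14641 + 4·5082)] = (1/2)[121 + √34969] ≈ (1/2)(121 + 187) = 154.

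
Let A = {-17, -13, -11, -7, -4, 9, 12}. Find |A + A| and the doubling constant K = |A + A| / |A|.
K = |A + A| / |A| = 25/7

Enumerate A + A = {a + b : a, b ∈ A}. With |A| = 7, there are |A|^2 = 49 ordered sum pairs; collecting distinct values, A + A = {-34, -30, -28, -26, -24, -22, -21, -20, -18, -17, -15, -14, -11, -8, -5, -4, -2, -1, 1, 2, 5, 8, 18, 21, 24}, so |A + A| = 25. Thus K = 25/7. For comparison, the minimum possible |A + A| over all 7-element sets is 2·7 − 1 = 13 (so min K = 13/7), attained only by arithmetic progressions.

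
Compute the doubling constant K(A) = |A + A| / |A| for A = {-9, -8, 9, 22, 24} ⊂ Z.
K = |A + A| / |A| = 15/5 = 3

Enumerate A + A = {a + b : a, b ∈ A}. With |A| = 5, there are |A|^2 = 25 ordered sum pairs; collecting distinct values, A + A = {-18, -17, -16, 0, 1, 13, 14, 15, 16, 18, 31, 33, 44, 46, 48}, so |A + A| = 15. Thus K = 15/5 = 3. For comparison, the minimum possible |A + A| over all 5-element sets is 2·5 − 1 = 9 (so min K = 9/5), attained only by arithmetic progressions.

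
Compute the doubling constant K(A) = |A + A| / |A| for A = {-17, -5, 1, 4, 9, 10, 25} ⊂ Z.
K = |A + A| / |A| = 25/7

Enumerate A + A = {a + b : a, b ∈ A}. With |A| = 7, there are |A|^2 = 49 ordered sum pairs; collecting distinct values, A + A = {-34, -22, -16, -13, -10, -8, -7, -4, -1, 2, 4, 5, 8, 10, 11, 13, 14, 18, 19, 20, 26, 29, 34, 35, 50}, so |A + A| = 25. Thus K = 25/7. For comparison, the minimum possible |A + A| over all 7-element sets is 2·7 − 1 = 13 (so min K = 13/7), attained only by arithmetic progressions.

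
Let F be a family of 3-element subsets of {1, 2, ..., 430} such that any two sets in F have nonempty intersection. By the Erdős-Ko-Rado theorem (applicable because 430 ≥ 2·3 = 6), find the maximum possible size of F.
max |F| = C(429, 2) = 91806

Erdős-Ko-Rado (1961): when n ≥ 2k, max |F| = C(n−1, k−1). The bound is attained by the star {A : i ∈ A} for any fixed i ∈ [n]. Here C(430−1, 3−1) = C(429, 2) = 91806.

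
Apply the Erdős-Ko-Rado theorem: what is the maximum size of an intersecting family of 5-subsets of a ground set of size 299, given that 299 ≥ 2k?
max |F| = C(298, 4) = 322014330

Erdős-Ko-Rado (1961): when n ≥ 2k, max |F| = C(n−1, k−1). The bound is attained by the star {A : i ∈ A} for any fixed i ∈ [n]. Here C(299−1, 5−1) = C(298, 4) = 322014330.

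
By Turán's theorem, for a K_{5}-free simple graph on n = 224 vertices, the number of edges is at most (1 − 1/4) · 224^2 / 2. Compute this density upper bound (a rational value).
Turán density bound = (3/4) · 224^2/2 = 18816

Turán's theorem: ex(n, K_{r+1}) is achieved by the complete r-partite Turán graph T(n, r) with parts as balanced as possible, and is at most (1 − 1/r) · n^2/2. For r = 4, n = 224: the density bound is (3/4) · 50176/2 = 18816. Since 4 ∣ 224, the Turán graph T(224, 4) has parts of equal size 56, and its edge count e(T(224, 4)) = 18816 attains the density bound exactly.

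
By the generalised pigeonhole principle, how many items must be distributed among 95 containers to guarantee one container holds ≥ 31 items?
n = (31 − 1)·95 + 1 = 2851

By the generalised pigeonhole principle, to guarantee some box contains ≥ r objects we need more than (r − 1) · k objects total. Threshold: n = (r − 1) · k + 1. With r = 31 and k = 95: n = 30 · 95 + 1 = 2850 + 1 = 2851. For n = 2850 = 30 · 95, we can put exactly 30 objects in every box, avoiding 31 in any single one — so 2851 is tight.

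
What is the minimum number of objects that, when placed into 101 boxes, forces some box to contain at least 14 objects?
n = (14 − 1)·101 + 1 = 1314

By the generalised pigeonhole principle, to guarantee some box contains ≥ r objects we need more than (r − 1) · k objects total. Threshold: n = (r − 1) · k + 1. With r = 14 and k = 101: n = 13 · 101 + 1 = 1313 + 1 = 1314. For n = 1313 = 13 · 101, we can put exactly 13 objects in every box, avoiding 14 in any single one — so 1314 is tight.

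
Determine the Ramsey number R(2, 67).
R(2, 67) = 67

R(2, k) = k for all k ≥ 2: in a 2-colouring of K_k, either some edge is red (a red K_2) or all edges are blue (a blue K_k). And K_{66} coloured all-blue has no blue K_67, so R(2, 67) > 66. Hence R(2, 67) = 67.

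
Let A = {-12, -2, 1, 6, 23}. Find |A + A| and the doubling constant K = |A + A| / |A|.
K = |A + A| / |A| = 15/5 = 3

Enumerate A + A = {a + b : a, b ∈ A}. With |A| = 5, there are |A|^2 = 25 ordered sum pairs; collecting distinct values, A + A = {-24, -14, -11, -6, -4, -1, 2, 4, 7, 11, 12, 21, 24, 29, 46}, so |A + A| = 15. Thus K = 15/5 = 3. For comparison, the minimum possible |A + A| over all 5-element sets is 2·5 − 1 = 9 (so min K = 9/5), attained only by arithmetic progressions.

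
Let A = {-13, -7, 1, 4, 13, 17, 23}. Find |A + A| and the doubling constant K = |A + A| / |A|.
K = |A + A| / |A| = 27/7

Enumerate A + A = {a + b : a, b ∈ A}. With |A| = 7, there are |A|^2 = 49 ordered sum pairs; collecting distinct values, A + A = {-26, -20, -14, -12, -9, -6, -3, 0, 2, 4, 5, 6, 8, 10, 14, 16, 17, 18, 21, 24, 26, 27, 30, 34, 36, 40, 46}, so |A + A| = 27. Thus K = 27/7. For comparison, the minimum possible |A + A| over all 7-element sets is 2·7 − 1 = 13 (so min K = 13/7), attained only by arithmetic progressions.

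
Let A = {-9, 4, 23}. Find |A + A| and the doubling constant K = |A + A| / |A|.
K = |A + A| / |A| = 6/3 = 2

Enumerate A + A = {a + b : a, b ∈ A}. With |A| = 3, there are |A|^2 = 9 ordered sum pairs; collecting distinct values, A + A = {-18, -5, 8, 14, 27, 46}, so |A + A| = 6. Thus K = 6/3 = 2. For comparison, the minimum possible |A + A| over all 3-element sets is 2·3 − 1 = 5 (so min K = 5/3), attained only by arithmetic progressions.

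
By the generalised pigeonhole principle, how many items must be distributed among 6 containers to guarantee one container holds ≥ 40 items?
n = (40 − 1)·6 + 1 = 235

By the generalised pigeonhole principle, to guarantee some box contains ≥ r objects we need more than (r − 1) · k objects total. Threshold: n = (r − 1) · k + 1. With r = 40 and k = 6: n = 39 · 6 + 1 = 234 + 1 = 235. For n = 234 = 39 · 6, we can put exactly 39 objects in every box, avoiding 40 in any single one — so 235 is tight.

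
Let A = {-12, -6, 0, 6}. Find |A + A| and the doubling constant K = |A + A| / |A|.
K = |A + A| / |A| = 7/4

Enumerate A + A = {a + b : a, b ∈ A}. With |A| = 4, there are |A|^2 = 16 ordered sum pairs; collecting distinct values, A + A = {-24, -18, -12, -6, 0, 6, 12}, so |A + A| = 7. Thus K = 7/4. Here |A + A| = 2|A| − 1 = 7, the minimum possible — so K = 7/4 is minimal, which holds iff A is an arithmetic progression.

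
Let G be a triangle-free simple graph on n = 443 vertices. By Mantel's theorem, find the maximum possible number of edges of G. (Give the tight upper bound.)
ex(443, K_3) = ⌊443^2/4⌋ = 49062

Mantel (1907): a triangle-free graph on n vertices has at most ⌊n^2/4⌋ edges, with equality for the complete bipartite graph K_{⌊n/2⌋, ⌈n/2⌉}. For n = 443: ⌊443^2/4⌋ = ⌊196249/4⌋ = 49062. The extremal graph is K_{221, 222}, which has 221·222 = 49062 edges.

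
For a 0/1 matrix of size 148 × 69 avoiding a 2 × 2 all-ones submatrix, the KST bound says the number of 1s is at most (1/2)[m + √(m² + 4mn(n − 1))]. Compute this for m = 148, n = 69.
z(148, 69; 2, 2) ≤ (1/2)[148 + √(148² + 4·148·69·68)] = (1/2)[148 + √2799568] = 910.5955

Kővári–Sós–Turán: let r_1, ..., r_148 be the row sums and z = Σ r_i the total number of 1s. Each pair of columns can share at most one row with both entries 1 (else a 2×2 all-ones block appears), so Σ_i C(r_i, 2) ≤ C(69, 2) = 2346. By convexity Σ_i C(r_i, 2) ≥ 148·C(z/148, 2) = z(z − 148)/(2·148), giving z² − 148z − 148·69·68 ≤ 0 and hence z ≤ (1/2)[148 + √(21904 + 4·694416)] = (1/2)[148 + √2799568] ≈ (1/2)(148 + 1673.191) = 910.5955.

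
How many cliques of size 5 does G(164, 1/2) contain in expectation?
E[# K_5] = C(164, 5) · (1/2)^C(5, 2) = 929632032 / 2^10 = 29051001/32 = 907843.78125

For each 5-subset S of vertices (there are C(164, 5) = 929632032 such S), let X_S = 1 if S induces a K_5 (all C(5, 2) = 10 edges present). Then P(X_S = 1) = (1/2)^10 = 1/1024. By linearity of expectation, E[# K_5] = C(164, 5) · (1/2)^10 = 929632032 / 1024 = 29051001/32 = 907843.78125.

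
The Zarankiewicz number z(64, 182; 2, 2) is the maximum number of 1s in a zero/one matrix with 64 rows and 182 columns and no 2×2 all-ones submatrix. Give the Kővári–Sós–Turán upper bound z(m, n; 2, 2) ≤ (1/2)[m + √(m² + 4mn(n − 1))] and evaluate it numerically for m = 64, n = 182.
z(64, 182; 2, 2) ≤ (1/2)[64 + √(64² + 4·64·182·181)] = (1/2)[64 + √8437248] = 1484.3471

Kővári–Sós–Turán: let r_1, ..., r_64 be the row sums and z = Σ r_i the total number of 1s. Each pair of columns can share at most one row with both entries 1 (else a 2×2 all-ones block appears), so Σ_i C(r_i, 2) ≤ C(182, 2) = 16471. By convexity Σ_i C(r_i, 2) ≥ 64·C(z/64, 2) = z(z − 64)/(2·64), giving z² − 64z − 64·182·181 ≤ 0 and hence z ≤ (1/2)[64 + √(4096 + 4·2108288)] = (1/2)[64 + √8437248] ≈ (1/2)(64 + 2904.6941) = 1484.3471.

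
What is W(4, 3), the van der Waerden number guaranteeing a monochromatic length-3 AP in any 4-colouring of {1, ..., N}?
W(4, 3) = 76

This is a classical value, W(4, 3) = 76, established by combining an explicit 4-colouring of {1, ..., 75} with no monochromatic 3-AP (giving the lower bound W(4, 3) > 75) and a finite case analysis / exhaustive computer search showing every 4-colouring of {1, ..., 76} has such an AP.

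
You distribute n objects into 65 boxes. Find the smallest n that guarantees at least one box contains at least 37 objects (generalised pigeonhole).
n = (37 − 1)·65 + 1 = 2341

By the generalised pigeonhole principle, to guarantee some box contains ≥ r objects we need more than (r − 1) · k objects total. Threshold: n = (r − 1) · k + 1. With r = 37 and k = 65: n = 36 · 65 + 1 = 2340 + 1 = 2341. For n = 2340 = 36 · 65, we can put exactly 36 objects in every box, avoiding 37 in any single one — so 2341 is tight.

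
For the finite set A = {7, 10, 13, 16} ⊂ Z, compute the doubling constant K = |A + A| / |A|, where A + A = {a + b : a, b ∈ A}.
K = |A + A| / |A| = 7/4

Enumerate A + A = {a + b : a, b ∈ A}. With |A| = 4, there are |A|^2 = 16 ordered sum pairs; collecting distinct values, A + A = {14, 17, 20, 23, 26, 29, 32}, so |A + A| = 7. Thus K = 7/4. Here |A + A| = 2|A| − 1 = 7, the minimum possible — so K = 7/4 is minimal, which holds iff A is an arithmetic progression.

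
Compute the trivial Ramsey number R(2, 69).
R(2, 69) = 69

R(2, k) = k for all k ≥ 2: in a 2-colouring of K_k, either some edge is red (a red K_2) or all edges are blue (a blue K_k). And K_{68} coloured all-blue has no blue K_69, so R(2, 69) > 68. Hence R(2, 69) = 69.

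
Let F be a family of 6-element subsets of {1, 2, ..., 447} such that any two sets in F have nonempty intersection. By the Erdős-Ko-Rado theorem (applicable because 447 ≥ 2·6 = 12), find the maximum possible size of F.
max |F| = C(446, 5) = 143787982234

The Erdős-Ko-Rado theorem states: for n ≥ 2k, an intersecting family of k-subsets of an n-element set has size at most C(n − 1, k − 1), with equality for 'star' families {A ⊆ [n] : |A| = k, i ∈ A} (fix an element i). For n = 447, k = 6: C(446, 5) = 143787982234.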